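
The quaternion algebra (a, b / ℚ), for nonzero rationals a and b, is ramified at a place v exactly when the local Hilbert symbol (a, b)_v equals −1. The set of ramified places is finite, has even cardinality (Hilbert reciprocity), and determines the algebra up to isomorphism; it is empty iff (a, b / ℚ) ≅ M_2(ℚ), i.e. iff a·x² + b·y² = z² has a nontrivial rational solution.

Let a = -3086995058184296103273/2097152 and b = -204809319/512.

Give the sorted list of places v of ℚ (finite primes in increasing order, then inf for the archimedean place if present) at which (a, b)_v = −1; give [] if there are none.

[17, 23, 37, inf]

(a, b) ≡ (-16354, -376142) mod (ℚ^×)²; places V = {2, 3, 11, 13, 17, 23, 37, ∞}.
(a,b)_11: α=4, u≡3; β=2, v≡5 (mod 11); (3|11)=+1, (5|11)=+1; sign (−1)^0·+1^2·+1^4 = +1.
(a,b)_13: α=3, u≡1; β=1, v≡4 (mod 13); (1|13)=+1, (4|13)=+1; sign (−1)^0·+1^1·+1^3 = +1.
(a,b)_3: α=6, u≡2; β=2, v≡1 (mod 3); (2|3)=-1, (1|3)=+1; sign (−1)^0·-1^2·+1^6 = +1.
(a,b)_∞: sgn(-16354)=−, sgn(-376142)=−, so -1.
(a,b)_23: α=2, u≡17; β=1, v≡7 (mod 23); (17|23)=-1, (7|23)=-1; sign (−1)^0·-1^1·-1^2 = -1.
(a,b)_2: α=-21, β=-9; u≡7, v≡1 (mod 8); ε(u)ε(v)=1·0, αω(v)=-21·0, βω(u)=-9·0; sum ≡ 0  ⇒  +1.
(a,b)_37: α=3, u≡14; β=1, v≡25 (mod 37); (14|37)=-1, (25|37)=+1; sign (−1)^0·-1^1·+1^3 = -1.
(a,b)_17: α=3, u≡3; β=1, v≡2 (mod 17); (3|17)=-1, (2|17)=+1; sign (−1)^0·-1^1·+1^3 = -1.
Ram(-16354, -376142) = {17, 23, 37, ∞}; no ℚ_17-point on the conic.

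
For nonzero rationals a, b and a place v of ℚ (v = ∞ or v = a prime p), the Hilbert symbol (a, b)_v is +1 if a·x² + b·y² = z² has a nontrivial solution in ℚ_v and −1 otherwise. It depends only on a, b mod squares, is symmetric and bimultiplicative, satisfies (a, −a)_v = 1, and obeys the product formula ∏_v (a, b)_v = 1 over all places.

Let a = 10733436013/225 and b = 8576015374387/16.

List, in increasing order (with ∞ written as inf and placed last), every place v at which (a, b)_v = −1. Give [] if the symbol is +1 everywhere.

[17, 43]

Mod squares: a ≡ 16813, b ≡ 46483. Check v ∈ {∞, 2, 3, 5, 17, 23, 43, 47}.
v=17: a=17^3·(≡12), b=17^4·(≡5) mod 17; (12|17)=-1, (5|17)=-1; (−1)^{3·4·8}·(-1)^4·(-1)^3 = -1.
v=47: a=47^2·(≡42), b=47^3·(≡12) mod 47; (42|47)=+1, (12|47)=+1; (−1)^{2·3·23}·(+1)^3·(+1)^2 = +1.
v=23: a=23^1·(≡13), b=23^1·(≡10) mod 23; (13|23)=+1, (10|23)=-1; (−1)^{1·1·11}·(+1)^1·(-1)^1 = +1.
v=∞: 16813 > 0 and 46483 > 0  ⇒  (a,b)_∞ = +1.
v=2: v_2(a)=0, v_2(b)=-4; units ≡ 5, 3 (mod 8); ε·ε+αω+βω = 0·1+0·1+-4·1 ≡ 0  ⇒  (a,b)_2 = +1.
v=3: a=3^-2·(≡1), b=3^0·(≡1) mod 3; (1|3)=+1, (1|3)=+1; (−1)^{-2·0·1}·(+1)^0·(+1)^-2 = +1.
v=5: a=5^-2·(≡2), b=5^0·(≡2) mod 5; (2|5)=-1, (2|5)=-1; (−1)^{-2·0·2}·(-1)^0·(-1)^-2 = +1.
v=43: a=43^1·(≡35), b=43^1·(≡4) mod 43; (35|43)=+1, (4|43)=+1; (−1)^{1·1·21}·(+1)^1·(+1)^1 = -1.
Ram(16813, 46483) = {17, 43}; no ℚ_17-point on the conic.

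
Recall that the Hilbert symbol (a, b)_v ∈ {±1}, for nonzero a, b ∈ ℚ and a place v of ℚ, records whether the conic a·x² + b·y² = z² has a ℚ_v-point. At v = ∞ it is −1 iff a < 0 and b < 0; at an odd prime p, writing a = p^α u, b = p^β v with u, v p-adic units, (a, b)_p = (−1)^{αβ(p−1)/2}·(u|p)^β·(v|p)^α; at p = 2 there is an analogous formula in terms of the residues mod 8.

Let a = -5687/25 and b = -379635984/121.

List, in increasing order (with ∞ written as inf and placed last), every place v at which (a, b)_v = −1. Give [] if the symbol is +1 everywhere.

[13, 29, 47, inf]

(a, b) ≡ (-47, -292929) mod (ℚ^×)²; places V = {2, 3, 5, 7, 11, 13, 29, 37, 47, ∞}.
(a,b)_3: α=0, u≡1; β=5, v≡1 (mod 3); (1|3)=+1, (1|3)=+1; sign (−1)^0·+1^5·+1^0 = +1.
(a,b)_37: α=0, u≡33; β=1, v≡26 (mod 37); (33|37)=+1, (26|37)=+1; sign (−1)^0·+1^1·+1^0 = +1.
(a,b)_7: α=0, u≡1; β=1, v≡3 (mod 7); (1|7)=+1, (3|7)=-1; sign (−1)^0·+1^1·-1^0 = +1.
(a,b)_∞: sgn(-47)=−, sgn(-292929)=−, so -1.
(a,b)_2: α=0, β=4; u≡1, v≡7 (mod 8); ε(u)ε(v)=0·1, αω(v)=0·0, βω(u)=4·0; sum ≡ 0  ⇒  +1.
(a,b)_47: α=1, u≡29; β=0, v≡22 (mod 47); (29|47)=-1, (22|47)=-1; sign (−1)^0·-1^0·-1^1 = -1.
(a,b)_13: α=0, u≡6; β=1, v≡4 (mod 13); (6|13)=-1, (4|13)=+1; sign (−1)^0·-1^1·+1^0 = -1.
(a,b)_5: α=-2, u≡3; β=0, v≡1 (mod 5); (3|5)=-1, (1|5)=+1; sign (−1)^0·-1^0·+1^-2 = +1.
(a,b)_11: α=2, u≡10; β=-2, v≡9 (mod 11); (10|11)=-1, (9|11)=+1; sign (−1)^0·-1^-2·+1^2 = +1.
(a,b)_29: α=0, u≡8; β=1, v≡22 (mod 29); (8|29)=-1, (22|29)=+1; sign (−1)^0·-1^1·+1^0 = -1.
(-47, -292929 / ℚ) ramifies at {13, 29, 47, ∞}: a division algebra.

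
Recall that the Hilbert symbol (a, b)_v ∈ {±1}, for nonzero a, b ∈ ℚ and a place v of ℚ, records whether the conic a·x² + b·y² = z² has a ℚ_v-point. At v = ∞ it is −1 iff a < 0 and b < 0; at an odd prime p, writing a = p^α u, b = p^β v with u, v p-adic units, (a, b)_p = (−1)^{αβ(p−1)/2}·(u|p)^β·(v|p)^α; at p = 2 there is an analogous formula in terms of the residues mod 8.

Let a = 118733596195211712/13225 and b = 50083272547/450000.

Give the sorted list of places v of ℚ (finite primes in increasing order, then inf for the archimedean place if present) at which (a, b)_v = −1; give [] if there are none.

[2, 5, 13, 19, 23, 31]

(a, b) ≡ (247, 39215) mod (ℚ^×)²; places V = {2, 3, 5, 7, 11, 13, 19, 23, 31, 47, ∞}.
(a,b)_7: α=0, u≡4; β=2, v≡4 (mod 7); (4|7)=+1, (4|7)=+1; sign (−1)^0·+1^2·+1^0 = +1.
(a,b)_31: α=2, u≡30; β=1, v≡10 (mod 31); (30|31)=-1, (10|31)=+1; sign (−1)^0·-1^1·+1^2 = -1.
(a,b)_2: α=6, β=-4; u≡7, v≡7 (mod 8); ε(u)ε(v)=1·1, αω(v)=6·0, βω(u)=-4·0; sum ≡ 1  ⇒  -1.
(a,b)_47: α=2, u≡3; β=0, v≡14 (mod 47); (3|47)=+1, (14|47)=+1; sign (−1)^0·+1^0·+1^2 = +1.
(a,b)_∞: sgn(247)=+, sgn(39215)=+, so +1.
(a,b)_5: α=-2, u≡3; β=-5, v≡3 (mod 5); (3|5)=-1, (3|5)=-1; sign (−1)^0·-1^-5·-1^-2 = -1.
(a,b)_3: α=4, u≡1; β=-2, v≡2 (mod 3); (1|3)=+1, (2|3)=-1; sign (−1)^0·+1^-2·-1^4 = +1.
(a,b)_19: α=3, u≡14; β=4, v≡8 (mod 19); (14|19)=-1, (8|19)=-1; sign (−1)^0·-1^4·-1^3 = -1.
(a,b)_23: α=-2, u≡11; β=1, v≡2 (mod 23); (11|23)=-1, (2|23)=+1; sign (−1)^0·-1^1·+1^-2 = -1.
(a,b)_11: α=2, u≡3; β=1, v≡4 (mod 11); (3|11)=+1, (4|11)=+1; sign (−1)^0·+1^1·+1^2 = +1.
(a,b)_13: α=1, u≡2; β=0, v≡7 (mod 13); (2|13)=-1, (7|13)=-1; sign (−1)^0·-1^0·-1^1 = -1.
(247, 39215 / ℚ) ramifies at {2, 5, 13, 19, 23, 31}: a division algebra.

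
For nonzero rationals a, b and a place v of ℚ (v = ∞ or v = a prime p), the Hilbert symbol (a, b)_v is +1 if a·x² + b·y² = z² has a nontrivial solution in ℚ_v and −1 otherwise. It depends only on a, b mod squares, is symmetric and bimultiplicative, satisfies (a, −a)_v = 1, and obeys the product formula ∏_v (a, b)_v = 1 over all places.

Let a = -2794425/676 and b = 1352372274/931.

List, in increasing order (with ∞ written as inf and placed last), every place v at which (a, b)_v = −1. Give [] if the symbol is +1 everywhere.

[2, 3]

Mod squares: a ≡ -111777, b ≡ 35247014. Check v ∈ {∞, 2, 3, 5, 7, 11, 13, 19, 37, 43, 53}.
v=19: a=19^1·(≡9), b=19^-1·(≡14) mod 19; (9|19)=+1, (14|19)=-1; (−1)^{1·-1·9}·(+1)^-1·(-1)^1 = +1.
v=53: a=53^1·(≡40), b=53^1·(≡47) mod 53; (40|53)=+1, (47|53)=+1; (−1)^{1·1·26}·(+1)^1·(+1)^1 = +1.
v=13: a=13^-2·(≡4), b=13^0·(≡4) mod 13; (4|13)=+1, (4|13)=+1; (−1)^{-2·0·6}·(+1)^0·(+1)^-2 = +1.
v=43: a=43^0·(≡13), b=43^1·(≡39) mod 43; (13|43)=+1, (39|43)=-1; (−1)^{0·1·21}·(+1)^1·(-1)^0 = +1.
v=3: a=3^1·(≡1), b=3^6·(≡2) mod 3; (1|3)=+1, (2|3)=-1; (−1)^{1·6·1}·(+1)^6·(-1)^1 = -1.
v=11: a=11^0·(≡3), b=11^1·(≡10) mod 11; (3|11)=+1, (10|11)=-1; (−1)^{0·1·5}·(+1)^1·(-1)^0 = +1.
v=2: v_2(a)=-2, v_2(b)=1; units ≡ 7, 3 (mod 8); ε·ε+αω+βω = 1·1+-2·1+1·0 ≡ 1  ⇒  (a,b)_2 = -1.
v=∞: -111777 < 0 and 35247014 > 0  ⇒  (a,b)_∞ = +1.
v=5: a=5^2·(≡3), b=5^0·(≡4) mod 5; (3|5)=-1, (4|5)=+1; (−1)^{2·0·2}·(-1)^0·(+1)^2 = +1.
v=7: a=7^0·(≡6), b=7^-2·(≡3) mod 7; (6|7)=-1, (3|7)=-1; (−1)^{0·-2·3}·(-1)^-2·(-1)^0 = +1.
v=37: a=37^1·(≡14), b=37^1·(≡13) mod 37; (14|37)=-1, (13|37)=-1; (−1)^{1·1·18}·(-1)^1·(-1)^1 = +1.
(-111777, 35247014 / ℚ) ramifies at {2, 3}: a division algebra.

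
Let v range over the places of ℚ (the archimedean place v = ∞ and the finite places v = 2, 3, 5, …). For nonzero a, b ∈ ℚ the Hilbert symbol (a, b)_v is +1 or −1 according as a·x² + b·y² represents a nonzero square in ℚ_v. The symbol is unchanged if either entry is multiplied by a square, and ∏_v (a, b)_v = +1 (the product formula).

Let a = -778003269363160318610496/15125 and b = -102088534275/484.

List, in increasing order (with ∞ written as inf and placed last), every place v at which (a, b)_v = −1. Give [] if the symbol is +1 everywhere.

[13, 31, 37, inf]

(a, b) ≡ (-5, -1028859) mod (ℚ^×)²; places V = {2, 3, 5, 7, 11, 13, 23, 31, 37, ∞}.
(a,b)_3: α=16, u≡1; β=5, v≡1 (mod 3); (1|3)=+1, (1|3)=+1; sign (−1)^0·+1^5·+1^16 = +1.
(a,b)_11: α=-2, u≡8; β=-2, v≡5 (mod 11); (8|11)=-1, (5|11)=+1; sign (−1)^0·-1^-2·+1^-2 = +1.
(a,b)_2: α=6, β=-2; u≡3, v≡5 (mod 8); ε(u)ε(v)=1·0, αω(v)=6·1, βω(u)=-2·1; sum ≡ 0  ⇒  +1.
(a,b)_37: α=2, u≡32; β=1, v≡23 (mod 37); (32|37)=-1, (23|37)=-1; sign (−1)^0·-1^1·-1^2 = -1.
(a,b)_5: α=-3, u≡4; β=2, v≡1 (mod 5); (4|5)=+1, (1|5)=+1; sign (−1)^0·+1^2·+1^-3 = +1.
(a,b)_23: α=2, u≡12; β=1, v≡6 (mod 23); (12|23)=+1, (6|23)=+1; sign (−1)^0·+1^1·+1^2 = +1.
(a,b)_13: α=2, u≡7; β=1, v≡3 (mod 13); (7|13)=-1, (3|13)=+1; sign (−1)^0·-1^1·+1^2 = -1.
(a,b)_7: α=4, u≡1; β=2, v≡2 (mod 7); (1|7)=+1, (2|7)=+1; sign (−1)^0·+1^2·+1^4 = +1.
(a,b)_∞: sgn(-5)=−, sgn(-1028859)=−, so -1.
(a,b)_31: α=2, u≡17; β=1, v≡6 (mod 31); (17|31)=-1, (6|31)=-1; sign (−1)^0·-1^1·-1^2 = -1.
Ram(-5, -1028859) = {13, 31, 37, ∞}; no ℚ_13-point on the conic.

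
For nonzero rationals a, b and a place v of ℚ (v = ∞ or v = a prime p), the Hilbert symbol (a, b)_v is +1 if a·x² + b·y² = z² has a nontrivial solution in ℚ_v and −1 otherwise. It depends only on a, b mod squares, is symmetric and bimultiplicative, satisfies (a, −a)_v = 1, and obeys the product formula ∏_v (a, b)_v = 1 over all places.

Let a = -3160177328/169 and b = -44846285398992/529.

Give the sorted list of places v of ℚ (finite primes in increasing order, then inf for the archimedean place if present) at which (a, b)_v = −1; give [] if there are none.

Mod squares: a ≡ -1632323, b ≡ -77. Check v ∈ {∞, 2, 3, 7, 11, 13, 17, 23, 29, 43}.
v=7: a=7^1·(≡1), b=7^1·(≡5) mod 7; (1|7)=+1, (5|7)=-1; (−1)^{1·1·3}·(+1)^1·(-1)^1 = +1.
v=11: a=11^3·(≡10), b=11^1·(≡1) mod 11; (10|11)=-1, (1|11)=+1; (−1)^{3·1·5}·(-1)^1·(+1)^3 = +1.
v=13: a=13^-2·(≡4), b=13^0·(≡3) mod 13; (4|13)=+1, (3|13)=+1; (−1)^{-2·0·6}·(+1)^0·(+1)^-2 = +1.
v=43: a=43^1·(≡26), b=43^2·(≡11) mod 43; (26|43)=-1, (11|43)=+1; (−1)^{1·2·21}·(-1)^2·(+1)^1 = +1.
v=∞: -1632323 < 0 and -77 < 0  ⇒  (a,b)_∞ = -1.
v=29: a=29^1·(≡26), b=29^2·(≡26) mod 29; (26|29)=-1, (26|29)=-1; (−1)^{1·2·14}·(-1)^2·(-1)^1 = -1.
v=3: a=3^0·(≡1), b=3^4·(≡1) mod 3; (1|3)=+1, (1|3)=+1; (−1)^{0·4·1}·(+1)^4·(+1)^0 = +1.
v=17: a=17^1·(≡11), b=17^2·(≡15) mod 17; (11|17)=-1, (15|17)=+1; (−1)^{1·2·8}·(-1)^2·(+1)^1 = +1.
v=23: a=23^0·(≡5), b=23^-2·(≡15) mod 23; (5|23)=-1, (15|23)=-1; (−1)^{0·-2·11}·(-1)^-2·(-1)^0 = +1.
v=2: v_2(a)=4, v_2(b)=4; units ≡ 5, 3 (mod 8); ε·ε+αω+βω = 0·1+4·1+4·1 ≡ 0  ⇒  (a,b)_2 = +1.
Ram(-1632323, -77) = {29, ∞}; no ℚ_29-point on the conic.

[29, inf]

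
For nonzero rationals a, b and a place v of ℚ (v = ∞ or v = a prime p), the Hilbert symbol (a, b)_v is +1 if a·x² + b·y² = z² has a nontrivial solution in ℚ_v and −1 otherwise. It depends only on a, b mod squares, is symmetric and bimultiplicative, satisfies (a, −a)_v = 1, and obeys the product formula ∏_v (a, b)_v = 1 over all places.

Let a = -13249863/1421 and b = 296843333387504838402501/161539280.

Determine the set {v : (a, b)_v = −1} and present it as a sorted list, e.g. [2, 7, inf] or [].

[5, 23]

Mod squares: a ≡ -667, b ≡ 21505. Check v ∈ {∞, 2, 3, 5, 7, 11, 17, 19, 23, 29}.
v=17: a=17^0·(≡9), b=17^1·(≡14) mod 17; (9|17)=+1, (14|17)=-1; (−1)^{0·1·8}·(+1)^1·(-1)^0 = +1.
v=3: a=3^2·(≡2), b=3^6·(≡1) mod 3; (2|3)=-1, (1|3)=+1; (−1)^{2·6·1}·(-1)^6·(+1)^2 = +1.
v=23: a=23^3·(≡20), b=23^7·(≡11) mod 23; (20|23)=-1, (11|23)=-1; (−1)^{3·7·11}·(-1)^7·(-1)^3 = -1.
v=5: a=5^0·(≡2), b=5^-1·(≡1) mod 5; (2|5)=-1, (1|5)=+1; (−1)^{0·-1·2}·(-1)^-1·(+1)^0 = -1.
v=7: a=7^-2·(≡3), b=7^-4·(≡4) mod 7; (3|7)=-1, (4|7)=+1; (−1)^{-2·-4·3}·(-1)^-4·(+1)^-2 = +1.
v=2: v_2(a)=0, v_2(b)=-4; units ≡ 5, 1 (mod 8); ε·ε+αω+βω = 0·0+0·0+-4·1 ≡ 0  ⇒  (a,b)_2 = +1.
v=29: a=29^-1·(≡22), b=29^-2·(≡4) mod 29; (22|29)=+1, (4|29)=+1; (−1)^{-1·-2·14}·(+1)^-2·(+1)^-1 = +1.
v=∞: -667 < 0 and 21505 > 0  ⇒  (a,b)_∞ = +1.
v=11: a=11^2·(≡1), b=11^7·(≡8) mod 11; (1|11)=+1, (8|11)=-1; (−1)^{2·7·5}·(+1)^7·(-1)^2 = +1.
v=19: a=19^0·(≡1), b=19^2·(≡1) mod 19; (1|19)=+1, (1|19)=+1; (−1)^{0·2·9}·(+1)^2·(+1)^0 = +1.
(-667, 21505 / ℚ) ramifies at {5, 23}: a division algebra.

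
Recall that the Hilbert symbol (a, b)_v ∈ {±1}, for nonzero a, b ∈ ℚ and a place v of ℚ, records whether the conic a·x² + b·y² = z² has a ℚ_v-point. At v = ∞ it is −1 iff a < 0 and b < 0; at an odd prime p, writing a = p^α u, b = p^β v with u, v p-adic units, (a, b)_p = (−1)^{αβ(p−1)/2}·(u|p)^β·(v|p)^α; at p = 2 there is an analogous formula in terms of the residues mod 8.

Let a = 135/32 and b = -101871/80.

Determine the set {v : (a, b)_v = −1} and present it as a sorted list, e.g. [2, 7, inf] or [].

(a, b) ≡ (30, -1155) mod (ℚ^×)²; places V = {2, 3, 5, 7, 11, ∞}.
(a,b)_2: α=-5, β=-4; u≡7, v≡5 (mod 8); ε(u)ε(v)=1·0, αω(v)=-5·1, βω(u)=-4·0; sum ≡ 1  ⇒  -1.
(a,b)_3: α=3, u≡1; β=3, v≡2 (mod 3); (1|3)=+1, (2|3)=-1; sign (−1)^1·+1^3·-1^3 = +1.
(a,b)_11: α=0, u≡8; β=1, v≡4 (mod 11); (8|11)=-1, (4|11)=+1; sign (−1)^0·-1^1·+1^0 = -1.
(a,b)_5: α=1, u≡1; β=-1, v≡4 (mod 5); (1|5)=+1, (4|5)=+1; sign (−1)^0·+1^-1·+1^1 = +1.
(a,b)_7: α=0, u≡4; β=3, v≡6 (mod 7); (4|7)=+1, (6|7)=-1; sign (−1)^0·+1^3·-1^0 = +1.
(a,b)_∞: sgn(30)=+, sgn(-1155)=−, so +1.
(30, -1155 / ℚ) ramifies at {2, 11}: a division algebra.

[2, 11]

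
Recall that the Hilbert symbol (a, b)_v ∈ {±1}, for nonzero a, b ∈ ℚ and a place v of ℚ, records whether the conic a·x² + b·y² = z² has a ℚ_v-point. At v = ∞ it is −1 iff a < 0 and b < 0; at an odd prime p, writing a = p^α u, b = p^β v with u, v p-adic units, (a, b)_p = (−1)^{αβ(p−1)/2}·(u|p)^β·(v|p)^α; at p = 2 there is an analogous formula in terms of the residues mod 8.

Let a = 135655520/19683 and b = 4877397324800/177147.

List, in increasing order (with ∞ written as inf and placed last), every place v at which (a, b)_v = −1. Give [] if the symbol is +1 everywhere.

[3, 7]

Mod squares: a ≡ 4290, b ≡ 231. Check v ∈ {∞, 2, 3, 5, 7, 11, 13}.
v=3: a=3^-9·(≡2), b=3^-11·(≡2) mod 3; (2|3)=-1, (2|3)=-1; (−1)^{-9·-11·1}·(-1)^-11·(-1)^-9 = -1.
v=7: a=7^2·(≡6), b=7^1·(≡6) mod 7; (6|7)=-1, (6|7)=-1; (−1)^{2·1·3}·(-1)^1·(-1)^2 = -1.
v=13: a=13^1·(≡5), b=13^2·(≡12) mod 13; (5|13)=-1, (12|13)=+1; (−1)^{1·2·6}·(-1)^2·(+1)^1 = +1.
v=∞: 4290 > 0 and 231 > 0  ⇒  (a,b)_∞ = +1.
v=2: v_2(a)=5, v_2(b)=10; units ≡ 1, 7 (mod 8); ε·ε+αω+βω = 0·1+5·0+10·0 ≡ 0  ⇒  (a,b)_2 = +1.
v=5: a=5^1·(≡3), b=5^2·(≡1) mod 5; (3|5)=-1, (1|5)=+1; (−1)^{1·2·2}·(-1)^2·(+1)^1 = +1.
v=11: a=11^3·(≡4), b=11^5·(≡6) mod 11; (4|11)=+1, (6|11)=-1; (−1)^{3·5·5}·(+1)^5·(-1)^3 = +1.
(4290, 231 / ℚ) ramifies at {3, 7}: a division algebra.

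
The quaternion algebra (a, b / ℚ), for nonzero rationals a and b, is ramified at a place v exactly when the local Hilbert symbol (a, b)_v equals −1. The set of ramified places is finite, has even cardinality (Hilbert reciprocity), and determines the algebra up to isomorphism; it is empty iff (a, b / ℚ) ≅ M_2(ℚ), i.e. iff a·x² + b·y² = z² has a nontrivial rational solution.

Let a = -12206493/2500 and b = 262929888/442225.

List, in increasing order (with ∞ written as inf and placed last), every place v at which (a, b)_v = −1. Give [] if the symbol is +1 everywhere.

[3, 13]

Mod squares: a ≡ -13, b ≡ 78. Check v ∈ {∞, 2, 3, 5, 7, 13, 17, 19}.
v=2: v_2(a)=-2, v_2(b)=5; units ≡ 3, 7 (mod 8); ε·ε+αω+βω = 1·1+-2·0+5·1 ≡ 0  ⇒  (a,b)_2 = +1.
v=17: a=17^2·(≡8), b=17^2·(≡5) mod 17; (8|17)=+1, (5|17)=-1; (−1)^{2·2·8}·(+1)^2·(-1)^2 = +1.
v=19: a=19^2·(≡11), b=19^-2·(≡13) mod 19; (11|19)=+1, (13|19)=-1; (−1)^{2·-2·9}·(+1)^-2·(-1)^2 = +1.
v=3: a=3^2·(≡2), b=3^7·(≡2) mod 3; (2|3)=-1, (2|3)=-1; (−1)^{2·7·1}·(-1)^7·(-1)^2 = -1.
v=13: a=13^1·(≡4), b=13^1·(≡7) mod 13; (4|13)=+1, (7|13)=-1; (−1)^{1·1·6}·(+1)^1·(-1)^1 = -1.
v=5: a=5^-4·(≡3), b=5^-2·(≡2) mod 5; (3|5)=-1, (2|5)=-1; (−1)^{-4·-2·2}·(-1)^-2·(-1)^-4 = +1.
v=7: a=7^0·(≡2), b=7^-2·(≡2) mod 7; (2|7)=+1, (2|7)=+1; (−1)^{0·-2·3}·(+1)^-2·(+1)^0 = +1.
v=∞: -13 < 0 and 78 > 0  ⇒  (a,b)_∞ = +1.
(-13, 78 / ℚ) ramifies at {3, 13}: a division algebra.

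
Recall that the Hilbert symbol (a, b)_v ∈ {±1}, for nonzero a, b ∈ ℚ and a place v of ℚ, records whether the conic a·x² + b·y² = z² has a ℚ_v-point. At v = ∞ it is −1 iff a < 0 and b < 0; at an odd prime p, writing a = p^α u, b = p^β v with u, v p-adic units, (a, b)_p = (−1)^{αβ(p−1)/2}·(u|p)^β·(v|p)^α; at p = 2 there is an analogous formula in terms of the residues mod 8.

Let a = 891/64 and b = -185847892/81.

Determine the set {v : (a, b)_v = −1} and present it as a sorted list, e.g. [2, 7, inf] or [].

[2, 29]

Mod squares: a ≡ 11, b ≡ -46461973. Check v ∈ {∞, 2, 3, 11, 19, 29, 37, 43, 53}.
v=2: v_2(a)=-6, v_2(b)=2; units ≡ 3, 3 (mod 8); ε·ε+αω+βω = 1·1+-6·1+2·1 ≡ 1  ⇒  (a,b)_2 = -1.
v=11: a=11^1·(≡9), b=11^0·(≡3) mod 11; (9|11)=+1, (3|11)=+1; (−1)^{1·0·5}·(+1)^0·(+1)^1 = +1.
v=29: a=29^0·(≡18), b=29^1·(≡2) mod 29; (18|29)=-1, (2|29)=-1; (−1)^{0·1·14}·(-1)^1·(-1)^0 = -1.
v=53: a=53^0·(≡28), b=53^1·(≡50) mod 53; (28|53)=+1, (50|53)=-1; (−1)^{0·1·26}·(+1)^1·(-1)^0 = +1.
v=37: a=37^0·(≡33), b=37^1·(≡8) mod 37; (33|37)=+1, (8|37)=-1; (−1)^{0·1·18}·(+1)^1·(-1)^0 = +1.
v=3: a=3^4·(≡2), b=3^-4·(≡2) mod 3; (2|3)=-1, (2|3)=-1; (−1)^{4·-4·1}·(-1)^-4·(-1)^4 = +1.
v=∞: 11 > 0 and -46461973 < 0  ⇒  (a,b)_∞ = +1.
v=19: a=19^0·(≡16), b=19^1·(≡11) mod 19; (16|19)=+1, (11|19)=+1; (−1)^{0·1·9}·(+1)^1·(+1)^0 = +1.
v=43: a=43^0·(≡24), b=43^1·(≡40) mod 43; (24|43)=+1, (40|43)=+1; (−1)^{0·1·21}·(+1)^1·(+1)^0 = +1.
(11, -46461973 / ℚ) ramifies at {2, 29}: a division algebra.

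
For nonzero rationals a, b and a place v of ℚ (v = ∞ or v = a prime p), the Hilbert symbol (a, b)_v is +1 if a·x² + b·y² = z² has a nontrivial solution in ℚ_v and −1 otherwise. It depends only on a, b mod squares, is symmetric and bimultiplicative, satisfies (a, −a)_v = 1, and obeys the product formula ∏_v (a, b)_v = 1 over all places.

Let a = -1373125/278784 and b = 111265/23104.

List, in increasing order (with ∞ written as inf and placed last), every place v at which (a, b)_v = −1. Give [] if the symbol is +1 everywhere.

[5, 13]

Mod squares: a ≡ -13, b ≡ 385. Check v ∈ {∞, 2, 3, 5, 7, 11, 13, 17, 19}.
v=∞: -13 < 0 and 385 > 0  ⇒  (a,b)_∞ = +1.
v=2: v_2(a)=-8, v_2(b)=-6; units ≡ 3, 1 (mod 8); ε·ε+αω+βω = 1·0+-8·0+-6·1 ≡ 0  ⇒  (a,b)_2 = +1.
v=13: a=13^3·(≡1), b=13^0·(≡8) mod 13; (1|13)=+1, (8|13)=-1; (−1)^{3·0·6}·(+1)^0·(-1)^3 = -1.
v=3: a=3^-2·(≡2), b=3^0·(≡1) mod 3; (2|3)=-1, (1|3)=+1; (−1)^{-2·0·1}·(-1)^0·(+1)^-2 = +1.
v=19: a=19^0·(≡11), b=19^-2·(≡11) mod 19; (11|19)=+1, (11|19)=+1; (−1)^{0·-2·9}·(+1)^-2·(+1)^0 = +1.
v=7: a=7^0·(≡1), b=7^1·(≡3) mod 7; (1|7)=+1, (3|7)=-1; (−1)^{0·1·3}·(+1)^1·(-1)^0 = +1.
v=5: a=5^4·(≡2), b=5^1·(≡2) mod 5; (2|5)=-1, (2|5)=-1; (−1)^{4·1·2}·(-1)^1·(-1)^4 = -1.
v=17: a=17^0·(≡16), b=17^2·(≡11) mod 17; (16|17)=+1, (11|17)=-1; (−1)^{0·2·8}·(+1)^2·(-1)^0 = +1.
v=11: a=11^-2·(≡1), b=11^1·(≡7) mod 11; (1|11)=+1, (7|11)=-1; (−1)^{-2·1·5}·(+1)^1·(-1)^-2 = +1.
|Ram(-13, 385)| = 2, even; anisotropic at {5, 13}.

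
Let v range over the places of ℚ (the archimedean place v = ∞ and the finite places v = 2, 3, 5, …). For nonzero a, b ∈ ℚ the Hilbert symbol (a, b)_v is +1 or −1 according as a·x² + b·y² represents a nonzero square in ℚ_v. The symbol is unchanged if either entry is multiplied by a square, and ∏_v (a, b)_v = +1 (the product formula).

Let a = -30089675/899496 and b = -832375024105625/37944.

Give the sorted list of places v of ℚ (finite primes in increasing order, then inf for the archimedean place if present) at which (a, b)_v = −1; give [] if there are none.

[7, 31, 37, inf]

Mod squares: a ≡ -5278, b ≡ -81622814. Check v ∈ {∞, 2, 3, 5, 7, 11, 13, 17, 23, 29, 31, 37}.
v=31: a=31^-2·(≡12), b=31^-1·(≡13) mod 31; (12|31)=-1, (13|31)=-1; (−1)^{-2·-1·15}·(-1)^-1·(-1)^-2 = -1.
v=2: v_2(a)=-3, v_2(b)=-3; units ≡ 1, 1 (mod 8); ε·ε+αω+βω = 0·0+-3·0+-3·0 ≡ 0  ⇒  (a,b)_2 = +1.
v=11: a=11^2·(≡6), b=11^2·(≡8) mod 11; (6|11)=-1, (8|11)=-1; (−1)^{2·2·5}·(-1)^2·(-1)^2 = +1.
v=37: a=37^0·(≡15), b=37^1·(≡32) mod 37; (15|37)=-1, (32|37)=-1; (−1)^{0·1·18}·(-1)^1·(-1)^0 = -1.
v=3: a=3^-2·(≡2), b=3^-2·(≡1) mod 3; (2|3)=-1, (1|3)=+1; (−1)^{-2·-2·1}·(-1)^-2·(+1)^-2 = +1.
v=5: a=5^2·(≡3), b=5^4·(≡4) mod 5; (3|5)=-1, (4|5)=+1; (−1)^{2·4·2}·(-1)^4·(+1)^2 = +1.
v=17: a=17^0·(≡4), b=17^-1·(≡15) mod 17; (4|17)=+1, (15|17)=+1; (−1)^{0·-1·8}·(+1)^-1·(+1)^0 = +1.
v=7: a=7^3·(≡2), b=7^1·(≡4) mod 7; (2|7)=+1, (4|7)=+1; (−1)^{3·1·3}·(+1)^1·(+1)^3 = -1.
v=29: a=29^1·(≡15), b=29^2·(≡9) mod 29; (15|29)=-1, (9|29)=+1; (−1)^{1·2·14}·(-1)^2·(+1)^1 = +1.
v=∞: -5278 < 0 and -81622814 < 0  ⇒  (a,b)_∞ = -1.
v=23: a=23^0·(≡12), b=23^1·(≡18) mod 23; (12|23)=+1, (18|23)=+1; (−1)^{0·1·11}·(+1)^1·(+1)^0 = +1.
v=13: a=13^-1·(≡10), b=13^3·(≡10) mod 13; (10|13)=+1, (10|13)=+1; (−1)^{-1·3·6}·(+1)^3·(+1)^-1 = +1.
(-5278, -81622814 / ℚ) ramifies at {7, 31, 37, ∞}: a division algebra.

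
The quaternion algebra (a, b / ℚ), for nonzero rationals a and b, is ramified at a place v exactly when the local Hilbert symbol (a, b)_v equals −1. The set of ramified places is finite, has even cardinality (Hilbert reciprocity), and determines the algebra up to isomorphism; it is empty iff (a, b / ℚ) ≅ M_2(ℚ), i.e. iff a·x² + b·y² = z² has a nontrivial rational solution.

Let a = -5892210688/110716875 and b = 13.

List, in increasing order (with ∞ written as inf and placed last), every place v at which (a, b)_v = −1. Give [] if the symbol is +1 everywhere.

[7, 19]

Mod squares: a ≡ -399, b ≡ 13. Check v ∈ {∞, 2, 3, 5, 7, 13, 19}.
v=2: v_2(a)=18, v_2(b)=0; units ≡ 1, 5 (mod 8); ε·ε+αω+βω = 0·0+18·1+0·0 ≡ 0  ⇒  (a,b)_2 = +1.
v=19: a=19^1·(≡5), b=19^0·(≡13) mod 19; (5|19)=+1, (13|19)=-1; (−1)^{1·0·9}·(+1)^0·(-1)^1 = -1.
v=7: a=7^1·(≡3), b=7^0·(≡6) mod 7; (3|7)=-1, (6|7)=-1; (−1)^{1·0·3}·(-1)^0·(-1)^1 = -1.
v=5: a=5^-4·(≡1), b=5^0·(≡3) mod 5; (1|5)=+1, (3|5)=-1; (−1)^{-4·0·2}·(+1)^0·(-1)^-4 = +1.
v=13: a=13^2·(≡9), b=13^1·(≡1) mod 13; (9|13)=+1, (1|13)=+1; (−1)^{2·1·6}·(+1)^1·(+1)^2 = +1.
v=3: a=3^-11·(≡2), b=3^0·(≡1) mod 3; (2|3)=-1, (1|3)=+1; (−1)^{-11·0·1}·(-1)^0·(+1)^-11 = +1.
v=∞: -399 < 0 and 13 > 0  ⇒  (a,b)_∞ = +1.
(-399, 13 / ℚ) ramifies at {7, 19}: a division algebra.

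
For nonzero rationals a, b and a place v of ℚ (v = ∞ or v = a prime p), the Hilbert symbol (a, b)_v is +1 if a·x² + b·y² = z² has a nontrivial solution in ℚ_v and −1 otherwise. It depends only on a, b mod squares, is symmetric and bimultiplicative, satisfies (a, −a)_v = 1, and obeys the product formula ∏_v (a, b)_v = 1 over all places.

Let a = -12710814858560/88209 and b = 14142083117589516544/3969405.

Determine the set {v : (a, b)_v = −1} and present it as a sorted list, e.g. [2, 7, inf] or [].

[5, 7, 13, 17]

(a, b) ≡ (-6953765, 5) mod (ℚ^×)²; places V = {2, 3, 5, 7, 11, 13, 17, 29, 31, ∞}.
(a,b)_5: α=1, u≡2; β=-1, v≡4 (mod 5); (2|5)=-1, (4|5)=+1; sign (−1)^0·-1^-1·+1^1 = -1.
(a,b)_∞: sgn(-6953765)=−, sgn(5)=+, so +1.
(a,b)_31: α=1, u≡28; β=2, v≡9 (mod 31); (28|31)=+1, (9|31)=+1; sign (−1)^0·+1^2·+1^1 = +1.
(a,b)_11: α=-2, u≡2; β=-2, v≡5 (mod 11); (2|11)=-1, (5|11)=+1; sign (−1)^0·-1^-2·+1^-2 = +1.
(a,b)_7: α=1, u≡5; β=2, v≡5 (mod 7); (5|7)=-1, (5|7)=-1; sign (−1)^0·-1^2·-1^1 = -1.
(a,b)_29: α=1, u≡4; β=2, v≡25 (mod 29); (4|29)=+1, (25|29)=+1; sign (−1)^0·+1^2·+1^1 = +1.
(a,b)_2: α=6, β=8; u≡3, v≡5 (mod 8); ε(u)ε(v)=1·0, αω(v)=6·1, βω(u)=8·1; sum ≡ 0  ⇒  +1.
(a,b)_13: α=5, u≡5; β=6, v≡6 (mod 13); (5|13)=-1, (6|13)=-1; sign (−1)^0·-1^6·-1^5 = -1.
(a,b)_3: α=-6, u≡1; β=-8, v≡2 (mod 3); (1|3)=+1, (2|3)=-1; sign (−1)^0·+1^-8·-1^-6 = +1.
(a,b)_17: α=1, u≡9; β=2, v≡6 (mod 17); (9|17)=+1, (6|17)=-1; sign (−1)^0·+1^2·-1^1 = -1.
|Ram(-6953765, 5)| = 4, even; anisotropic at {5, 7, 13, 17}.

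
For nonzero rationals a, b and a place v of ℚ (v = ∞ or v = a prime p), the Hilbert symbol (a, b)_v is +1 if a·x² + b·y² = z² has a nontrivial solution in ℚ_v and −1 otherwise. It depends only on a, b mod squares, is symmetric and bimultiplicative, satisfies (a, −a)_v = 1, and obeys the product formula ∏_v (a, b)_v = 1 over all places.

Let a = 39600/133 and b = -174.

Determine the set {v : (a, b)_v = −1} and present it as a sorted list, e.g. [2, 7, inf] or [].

[3, 11]

Mod squares: a ≡ 1463, b ≡ -174. Check v ∈ {∞, 2, 3, 5, 7, 11, 19, 29}.
v=7: a=7^-1·(≡3), b=7^0·(≡1) mod 7; (3|7)=-1, (1|7)=+1; (−1)^{-1·0·3}·(-1)^0·(+1)^-1 = +1.
v=29: a=29^0·(≡6), b=29^1·(≡23) mod 29; (6|29)=+1, (23|29)=+1; (−1)^{0·1·14}·(+1)^1·(+1)^0 = +1.
v=5: a=5^2·(≡3), b=5^0·(≡1) mod 5; (3|5)=-1, (1|5)=+1; (−1)^{2·0·2}·(-1)^0·(+1)^2 = +1.
v=11: a=11^1·(≡3), b=11^0·(≡2) mod 11; (3|11)=+1, (2|11)=-1; (−1)^{1·0·5}·(+1)^0·(-1)^1 = -1.
v=2: v_2(a)=4, v_2(b)=1; units ≡ 7, 1 (mod 8); ε·ε+αω+βω = 1·0+4·0+1·0 ≡ 0  ⇒  (a,b)_2 = +1.
v=3: a=3^2·(≡2), b=3^1·(≡2) mod 3; (2|3)=-1, (2|3)=-1; (−1)^{2·1·1}·(-1)^1·(-1)^2 = -1.
v=19: a=19^-1·(≡6), b=19^0·(≡16) mod 19; (6|19)=+1, (16|19)=+1; (−1)^{-1·0·9}·(+1)^0·(+1)^-1 = +1.
v=∞: 1463 > 0 and -174 < 0  ⇒  (a,b)_∞ = +1.
(1463, -174 / ℚ) ramifies at {3, 11}: a division algebra.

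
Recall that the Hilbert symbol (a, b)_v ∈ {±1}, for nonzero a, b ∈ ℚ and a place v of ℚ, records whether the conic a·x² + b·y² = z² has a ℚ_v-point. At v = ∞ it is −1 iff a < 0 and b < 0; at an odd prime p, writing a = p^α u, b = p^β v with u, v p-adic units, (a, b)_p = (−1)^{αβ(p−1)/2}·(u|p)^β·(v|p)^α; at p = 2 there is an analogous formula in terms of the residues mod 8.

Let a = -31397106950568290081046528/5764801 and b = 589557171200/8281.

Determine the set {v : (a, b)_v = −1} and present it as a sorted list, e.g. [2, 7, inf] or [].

Mod squares: a ≡ -697, b ≡ 23029577. Check v ∈ {∞, 2, 3, 5, 7, 13, 17, 19, 37, 41, 47}.
v=47: a=47^2·(≡27), b=47^1·(≡36) mod 47; (27|47)=+1, (36|47)=+1; (−1)^{2·1·23}·(+1)^1·(+1)^2 = +1.
v=13: a=13^0·(≡6), b=13^-2·(≡1) mod 13; (6|13)=-1, (1|13)=+1; (−1)^{0·-2·6}·(-1)^-2·(+1)^0 = +1.
v=7: a=7^-8·(≡5), b=7^-2·(≡4) mod 7; (5|7)=-1, (4|7)=+1; (−1)^{-8·-2·3}·(-1)^-2·(+1)^-8 = +1.
v=37: a=37^2·(≡22), b=37^1·(≡4) mod 37; (22|37)=-1, (4|37)=+1; (−1)^{2·1·18}·(-1)^1·(+1)^2 = -1.
v=41: a=41^3·(≡13), b=41^1·(≡7) mod 41; (13|41)=-1, (7|41)=-1; (−1)^{3·1·20}·(-1)^1·(-1)^3 = +1.
v=17: a=17^3·(≡10), b=17^1·(≡15) mod 17; (10|17)=-1, (15|17)=+1; (−1)^{3·1·8}·(-1)^1·(+1)^3 = -1.
v=19: a=19^2·(≡17), b=19^1·(≡7) mod 19; (17|19)=+1, (7|19)=+1; (−1)^{2·1·9}·(+1)^1·(+1)^2 = +1.
v=∞: -697 < 0 and 23029577 > 0  ⇒  (a,b)_∞ = +1.
v=2: v_2(a)=20, v_2(b)=10; units ≡ 7, 1 (mod 8); ε·ε+αω+βω = 1·0+20·0+10·0 ≡ 0  ⇒  (a,b)_2 = +1.
v=3: a=3^4·(≡2), b=3^0·(≡2) mod 3; (2|3)=-1, (2|3)=-1; (−1)^{4·0·1}·(-1)^0·(-1)^4 = +1.
v=5: a=5^0·(≡2), b=5^2·(≡3) mod 5; (2|5)=-1, (3|5)=-1; (−1)^{0·2·2}·(-1)^2·(-1)^0 = +1.
|Ram(-697, 23029577)| = 2, even; anisotropic at {17, 37}.

[17, 37]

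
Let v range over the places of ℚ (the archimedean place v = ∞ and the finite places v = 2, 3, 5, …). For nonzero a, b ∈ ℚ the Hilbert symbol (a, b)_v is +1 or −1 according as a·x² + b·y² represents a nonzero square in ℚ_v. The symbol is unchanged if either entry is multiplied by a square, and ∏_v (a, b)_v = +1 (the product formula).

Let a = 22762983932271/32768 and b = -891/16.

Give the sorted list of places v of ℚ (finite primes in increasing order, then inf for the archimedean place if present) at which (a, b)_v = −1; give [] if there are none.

Mod squares: a ≡ 2622, b ≡ -11. Check v ∈ {∞, 2, 3, 11, 19, 23}.
v=23: a=23^1·(≡20), b=23^0·(≡9) mod 23; (20|23)=-1, (9|23)=+1; (−1)^{1·0·11}·(-1)^0·(+1)^1 = +1.
v=19: a=19^1·(≡16), b=19^0·(≡12) mod 19; (16|19)=+1, (12|19)=-1; (−1)^{1·0·9}·(+1)^0·(-1)^1 = -1.
v=3: a=3^5·(≡1), b=3^4·(≡1) mod 3; (1|3)=+1, (1|3)=+1; (−1)^{5·4·1}·(+1)^4·(+1)^5 = +1.
v=2: v_2(a)=-15, v_2(b)=-4; units ≡ 7, 5 (mod 8); ε·ε+αω+βω = 1·0+-15·1+-4·0 ≡ 1  ⇒  (a,b)_2 = -1.
v=11: a=11^8·(≡3), b=11^1·(≡8) mod 11; (3|11)=+1, (8|11)=-1; (−1)^{8·1·5}·(+1)^1·(-1)^8 = +1.
v=∞: 2622 > 0 and -11 < 0  ⇒  (a,b)_∞ = +1.
(2622, -11 / ℚ) ramifies at {2, 19}: a division algebra.

[2, 19]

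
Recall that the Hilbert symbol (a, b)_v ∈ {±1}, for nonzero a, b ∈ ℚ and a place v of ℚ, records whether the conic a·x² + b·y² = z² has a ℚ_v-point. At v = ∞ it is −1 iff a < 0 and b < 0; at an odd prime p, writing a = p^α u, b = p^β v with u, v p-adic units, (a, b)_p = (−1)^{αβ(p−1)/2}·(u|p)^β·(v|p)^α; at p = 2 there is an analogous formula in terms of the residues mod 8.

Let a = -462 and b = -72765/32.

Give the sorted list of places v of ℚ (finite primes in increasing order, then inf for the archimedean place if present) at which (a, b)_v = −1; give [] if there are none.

Mod squares: a ≡ -462, b ≡ -330. Check v ∈ {∞, 2, 3, 5, 7, 11}.
v=2: v_2(a)=1, v_2(b)=-5; units ≡ 1, 3 (mod 8); ε·ε+αω+βω = 0·1+1·1+-5·0 ≡ 1  ⇒  (a,b)_2 = -1.
v=11: a=11^1·(≡2), b=11^1·(≡4) mod 11; (2|11)=-1, (4|11)=+1; (−1)^{1·1·5}·(-1)^1·(+1)^1 = +1.
v=7: a=7^1·(≡4), b=7^2·(≡5) mod 7; (4|7)=+1, (5|7)=-1; (−1)^{1·2·3}·(+1)^2·(-1)^1 = -1.
v=3: a=3^1·(≡2), b=3^3·(≡1) mod 3; (2|3)=-1, (1|3)=+1; (−1)^{1·3·1}·(-1)^3·(+1)^1 = +1.
v=∞: -462 < 0 and -330 < 0  ⇒  (a,b)_∞ = -1.
v=5: a=5^0·(≡3), b=5^1·(≡1) mod 5; (3|5)=-1, (1|5)=+1; (−1)^{0·1·2}·(-1)^1·(+1)^0 = -1.
|Ram(-462, -330)| = 4, even; anisotropic at {2, 5, 7, ∞}.

[2, 5, 7, inf]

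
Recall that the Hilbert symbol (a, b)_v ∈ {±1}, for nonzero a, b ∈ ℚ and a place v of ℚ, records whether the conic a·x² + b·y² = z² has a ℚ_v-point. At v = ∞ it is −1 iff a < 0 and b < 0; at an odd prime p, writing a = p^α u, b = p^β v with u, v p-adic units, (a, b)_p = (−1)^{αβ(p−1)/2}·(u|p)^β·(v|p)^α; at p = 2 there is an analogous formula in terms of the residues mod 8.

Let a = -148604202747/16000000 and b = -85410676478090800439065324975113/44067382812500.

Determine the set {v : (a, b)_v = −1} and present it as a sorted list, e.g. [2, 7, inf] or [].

Mod squares: a ≡ -1547, b ≡ -85. Check v ∈ {∞, 2, 3, 5, 7, 11, 13, 17, 19, 41, 43}.
v=7: a=7^1·(≡5), b=7^4·(≡5) mod 7; (5|7)=-1, (5|7)=-1; (−1)^{1·4·3}·(-1)^4·(-1)^1 = -1.
v=17: a=17^1·(≡3), b=17^3·(≡5) mod 17; (3|17)=-1, (5|17)=-1; (−1)^{1·3·8}·(-1)^3·(-1)^1 = +1.
v=3: a=3^8·(≡1), b=3^12·(≡2) mod 3; (1|3)=+1, (2|3)=-1; (−1)^{8·12·1}·(+1)^12·(-1)^8 = +1.
v=∞: -1547 < 0 and -85 < 0  ⇒  (a,b)_∞ = -1.
v=5: a=5^-6·(≡2), b=5^-15·(≡3) mod 5; (2|5)=-1, (3|5)=-1; (−1)^{-6·-15·2}·(-1)^-15·(-1)^-6 = -1.
v=43: a=43^0·(≡9), b=43^2·(≡6) mod 43; (9|43)=+1, (6|43)=+1; (−1)^{0·2·21}·(+1)^2·(+1)^0 = +1.
v=41: a=41^0·(≡30), b=41^2·(≡7) mod 41; (30|41)=-1, (7|41)=-1; (−1)^{0·2·20}·(-1)^2·(-1)^0 = +1.
v=13: a=13^1·(≡8), b=13^2·(≡5) mod 13; (8|13)=-1, (5|13)=-1; (−1)^{1·2·6}·(-1)^2·(-1)^1 = -1.
v=11: a=11^4·(≡4), b=11^10·(≡9) mod 11; (4|11)=+1, (9|11)=+1; (−1)^{4·10·5}·(+1)^10·(+1)^4 = +1.
v=19: a=19^0·(≡16), b=19^-2·(≡8) mod 19; (16|19)=+1, (8|19)=-1; (−1)^{0·-2·9}·(+1)^-2·(-1)^0 = +1.
v=2: v_2(a)=-10, v_2(b)=-2; units ≡ 5, 3 (mod 8); ε·ε+αω+βω = 0·1+-10·1+-2·1 ≡ 0  ⇒  (a,b)_2 = +1.
(-1547, -85 / ℚ) ramifies at {5, 7, 13, ∞}: a division algebra.

[5, 7, 13, inf]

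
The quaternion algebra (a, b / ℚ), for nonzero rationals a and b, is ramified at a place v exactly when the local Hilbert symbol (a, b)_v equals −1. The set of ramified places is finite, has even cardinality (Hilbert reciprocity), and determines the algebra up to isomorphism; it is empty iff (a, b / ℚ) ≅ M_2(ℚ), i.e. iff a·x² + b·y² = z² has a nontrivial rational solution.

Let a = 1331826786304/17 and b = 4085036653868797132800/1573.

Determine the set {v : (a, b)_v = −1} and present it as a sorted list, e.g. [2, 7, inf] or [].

(a, b) ≡ (17, 6279) mod (ℚ^×)²; places V = {2, 3, 5, 7, 11, 13, 17, 23, ∞}.
(a,b)_13: α=0, u≡10; β=-1, v≡2 (mod 13); (10|13)=+1, (2|13)=-1; sign (−1)^0·+1^-1·-1^0 = +1.
(a,b)_17: α=-1, u≡9; β=0, v≡10 (mod 17); (9|17)=+1, (10|17)=-1; sign (−1)^0·+1^0·-1^-1 = -1.
(a,b)_3: α=0, u≡2; β=5, v≡2 (mod 3); (2|3)=-1, (2|3)=-1; sign (−1)^0·-1^5·-1^0 = -1.
(a,b)_∞: sgn(17)=+, sgn(6279)=+, so +1.
(a,b)_11: α=0, u≡6; β=-2, v≡4 (mod 11); (6|11)=-1, (4|11)=+1; sign (−1)^0·-1^-2·+1^0 = +1.
(a,b)_2: α=20, β=26; u≡1, v≡7 (mod 8); ε(u)ε(v)=0·1, αω(v)=20·0, βω(u)=26·0; sum ≡ 0  ⇒  +1.
(a,b)_5: α=0, u≡2; β=2, v≡4 (mod 5); (2|5)=-1, (4|5)=+1; sign (−1)^0·-1^2·+1^0 = +1.
(a,b)_23: α=2, u≡14; β=3, v≡19 (mod 23); (14|23)=-1, (19|23)=-1; sign (−1)^0·-1^3·-1^2 = -1.
(a,b)_7: α=4, u≡3; β=7, v≡2 (mod 7); (3|7)=-1, (2|7)=+1; sign (−1)^0·-1^7·+1^4 = -1.
Ram(17, 6279) = {3, 7, 17, 23}; no ℚ_3-point on the conic.

[3, 7, 17, 23]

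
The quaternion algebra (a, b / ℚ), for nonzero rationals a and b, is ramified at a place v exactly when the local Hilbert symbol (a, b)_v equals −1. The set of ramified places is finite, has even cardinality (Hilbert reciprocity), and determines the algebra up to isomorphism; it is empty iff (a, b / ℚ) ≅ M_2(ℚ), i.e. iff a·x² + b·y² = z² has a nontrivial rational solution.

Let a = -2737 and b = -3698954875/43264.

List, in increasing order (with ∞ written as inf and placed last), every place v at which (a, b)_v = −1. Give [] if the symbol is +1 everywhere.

Mod squares: a ≡ -2737, b ≡ -24955. Check v ∈ {∞, 2, 5, 7, 11, 13, 17, 23, 31}.
v=31: a=31^0·(≡22), b=31^1·(≡4) mod 31; (22|31)=-1, (4|31)=+1; (−1)^{0·1·15}·(-1)^1·(+1)^0 = -1.
v=∞: -2737 < 0 and -24955 < 0  ⇒  (a,b)_∞ = -1.
v=13: a=13^0·(≡6), b=13^-2·(≡11) mod 13; (6|13)=-1, (11|13)=-1; (−1)^{0·-2·6}·(-1)^-2·(-1)^0 = +1.
v=7: a=7^1·(≡1), b=7^3·(≡3) mod 7; (1|7)=+1, (3|7)=-1; (−1)^{1·3·3}·(+1)^3·(-1)^1 = +1.
v=23: a=23^1·(≡19), b=23^1·(≡17) mod 23; (19|23)=-1, (17|23)=-1; (−1)^{1·1·11}·(-1)^1·(-1)^1 = -1.
v=2: v_2(a)=0, v_2(b)=-8; units ≡ 7, 5 (mod 8); ε·ε+αω+βω = 1·0+0·1+-8·0 ≡ 0  ⇒  (a,b)_2 = +1.
v=17: a=17^1·(≡9), b=17^0·(≡15) mod 17; (9|17)=+1, (15|17)=+1; (−1)^{1·0·8}·(+1)^0·(+1)^1 = +1.
v=11: a=11^0·(≡2), b=11^2·(≡5) mod 11; (2|11)=-1, (5|11)=+1; (−1)^{0·2·5}·(-1)^2·(+1)^0 = +1.
v=5: a=5^0·(≡3), b=5^3·(≡4) mod 5; (3|5)=-1, (4|5)=+1; (−1)^{0·3·2}·(-1)^3·(+1)^0 = -1.
Ram(-2737, -24955) = {5, 23, 31, ∞}; no ℚ_5-point on the conic.

[5, 23, 31, inf]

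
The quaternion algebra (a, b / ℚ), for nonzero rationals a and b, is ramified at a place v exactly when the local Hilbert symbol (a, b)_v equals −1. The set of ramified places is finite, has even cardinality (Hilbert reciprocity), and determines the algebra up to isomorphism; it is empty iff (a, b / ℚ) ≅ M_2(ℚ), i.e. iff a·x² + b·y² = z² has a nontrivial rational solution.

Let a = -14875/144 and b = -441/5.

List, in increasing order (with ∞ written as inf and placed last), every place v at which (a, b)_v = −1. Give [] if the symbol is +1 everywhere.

[17, inf]

(a, b) ≡ (-595, -5) mod (ℚ^×)²; places V = {2, 3, 5, 7, 17, ∞}.
(a,b)_3: α=-2, u≡2; β=2, v≡1 (mod 3); (2|3)=-1, (1|3)=+1; sign (−1)^0·-1^2·+1^-2 = +1.
(a,b)_7: α=1, u≡6; β=2, v≡1 (mod 7); (6|7)=-1, (1|7)=+1; sign (−1)^0·-1^2·+1^1 = +1.
(a,b)_∞: sgn(-595)=−, sgn(-5)=−, so -1.
(a,b)_2: α=-4, β=0; u≡5, v≡3 (mod 8); ε(u)ε(v)=0·1, αω(v)=-4·1, βω(u)=0·1; sum ≡ 0  ⇒  +1.
(a,b)_5: α=3, u≡4; β=-1, v≡4 (mod 5); (4|5)=+1, (4|5)=+1; sign (−1)^0·+1^-1·+1^3 = +1.
(a,b)_17: α=1, u≡16; β=0, v≡7 (mod 17); (16|17)=+1, (7|17)=-1; sign (−1)^0·+1^0·-1^1 = -1.
|Ram(-595, -5)| = 2, even; anisotropic at {17, ∞}.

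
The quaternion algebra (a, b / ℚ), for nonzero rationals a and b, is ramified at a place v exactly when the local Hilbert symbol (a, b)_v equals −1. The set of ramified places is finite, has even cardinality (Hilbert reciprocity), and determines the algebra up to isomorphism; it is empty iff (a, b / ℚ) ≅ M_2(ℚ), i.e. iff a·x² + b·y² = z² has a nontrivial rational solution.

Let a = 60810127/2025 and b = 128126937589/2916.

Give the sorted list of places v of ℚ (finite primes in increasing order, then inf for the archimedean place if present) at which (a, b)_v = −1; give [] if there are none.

[19, 43]

(a, b) ≡ (25327, 589) mod (ℚ^×)²; places V = {2, 3, 5, 7, 19, 31, 43, ∞}.
(a,b)_7: α=4, u≡4; β=6, v≡2 (mod 7); (4|7)=+1, (2|7)=+1; sign (−1)^0·+1^6·+1^4 = +1.
(a,b)_19: α=1, u≡14; β=1, v≡8 (mod 19); (14|19)=-1, (8|19)=-1; sign (−1)^1·-1^1·-1^1 = -1.
(a,b)_43: α=1, u≡12; β=2, v≡7 (mod 43); (12|43)=-1, (7|43)=-1; sign (−1)^0·-1^2·-1^1 = -1.
(a,b)_2: α=0, β=-2; u≡7, v≡5 (mod 8); ε(u)ε(v)=1·0, αω(v)=0·1, βω(u)=-2·0; sum ≡ 0  ⇒  +1.
(a,b)_∞: sgn(25327)=+, sgn(589)=+, so +1.
(a,b)_3: α=-4, u≡1; β=-6, v≡1 (mod 3); (1|3)=+1, (1|3)=+1; sign (−1)^0·+1^-6·+1^-4 = +1.
(a,b)_5: α=-2, u≡2; β=0, v≡4 (mod 5); (2|5)=-1, (4|5)=+1; sign (−1)^0·-1^0·+1^-2 = +1.
(a,b)_31: α=1, u≡3; β=1, v≡16 (mod 31); (3|31)=-1, (16|31)=+1; sign (−1)^1·-1^1·+1^1 = +1.
|Ram(25327, 589)| = 2, even; anisotropic at {19, 43}.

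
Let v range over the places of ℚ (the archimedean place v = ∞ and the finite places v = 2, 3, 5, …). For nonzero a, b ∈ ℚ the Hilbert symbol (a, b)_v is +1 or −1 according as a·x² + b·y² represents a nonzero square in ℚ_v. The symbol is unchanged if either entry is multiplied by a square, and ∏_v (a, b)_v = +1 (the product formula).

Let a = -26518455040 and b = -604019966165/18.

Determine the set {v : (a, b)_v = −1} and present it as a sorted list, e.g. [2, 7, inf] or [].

[2, 5, 17, inf]

(a, b) ≡ (-7315, -35530) mod (ℚ^×)²; places V = {2, 3, 5, 7, 11, 17, 19, ∞}.
(a,b)_5: α=1, u≡2; β=1, v≡4 (mod 5); (2|5)=-1, (4|5)=+1; sign (−1)^0·-1^1·+1^1 = -1.
(a,b)_11: α=1, u≡6; β=1, v≡5 (mod 11); (6|11)=-1, (5|11)=+1; sign (−1)^1·-1^1·+1^1 = +1.
(a,b)_17: α=2, u≡10; β=3, v≡13 (mod 17); (10|17)=-1, (13|17)=+1; sign (−1)^0·-1^3·+1^2 = -1.
(a,b)_∞: sgn(-7315)=−, sgn(-35530)=−, so -1.
(a,b)_2: α=8, β=-1; u≡5, v≡3 (mod 8); ε(u)ε(v)=0·1, αω(v)=8·1, βω(u)=-1·1; sum ≡ 1  ⇒  -1.
(a,b)_7: α=3, u≡5; β=6, v≡4 (mod 7); (5|7)=-1, (4|7)=+1; sign (−1)^0·-1^6·+1^3 = +1.
(a,b)_3: α=0, u≡2; β=-2, v≡2 (mod 3); (2|3)=-1, (2|3)=-1; sign (−1)^0·-1^-2·-1^0 = +1.
(a,b)_19: α=1, u≡15; β=1, v≡16 (mod 19); (15|19)=-1, (16|19)=+1; sign (−1)^1·-1^1·+1^1 = +1.
Ram(-7315, -35530) = {2, 5, 17, ∞}; no ℚ_2-point on the conic.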